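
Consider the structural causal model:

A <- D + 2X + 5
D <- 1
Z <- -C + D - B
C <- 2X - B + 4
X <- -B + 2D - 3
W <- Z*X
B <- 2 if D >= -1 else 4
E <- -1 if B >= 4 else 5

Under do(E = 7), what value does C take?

do(E=7) replaces the equation E <- -1 if B >= 4 else 5 with the constant E = 7.
No directed path runs from E to C, so C keeps its natural value.
B = 2 if D >= -1 else 4  [with D=1]  = 2
X = -B + 2D - 3  [with B=2, D=1]  = -3
C = 2X - B + 4  [with X=-3, B=2]  = -4

-4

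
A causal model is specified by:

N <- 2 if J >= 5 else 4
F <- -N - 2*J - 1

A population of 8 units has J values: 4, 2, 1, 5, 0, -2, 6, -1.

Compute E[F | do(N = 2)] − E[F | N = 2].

do(N=2) breaks N's dependence on J. With N=2 fixed, F across the units is -11, -7, -5, -13, -3, 1, -15, -1, mean -6.75.
E[F|N=2] averages over only the 2 units with N=2 (J = 5, 6): F = -13, -15, mean -14.
Difference = -6.75 − (-14) = 7.25.

7.25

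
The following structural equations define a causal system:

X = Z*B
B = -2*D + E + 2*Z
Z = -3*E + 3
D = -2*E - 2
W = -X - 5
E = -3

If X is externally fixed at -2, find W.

-3

The intervention breaks the incoming arrows to X: X = Z*B no longer applies, and X = -2.
W = -X - 5  [with X=-2]  = -3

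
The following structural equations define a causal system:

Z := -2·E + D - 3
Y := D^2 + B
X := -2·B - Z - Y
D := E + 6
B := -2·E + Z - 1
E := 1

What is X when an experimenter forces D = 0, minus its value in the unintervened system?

77

Under do(D=0), the mechanism D := E + 6 is discarded; D is fixed at 0.
Z = -2·E + D - 3  [with E=1, D=0]  = -5
B = -2·E + Z - 1  [with E=1, Z=-5]  = -8
Y = D^2 + B  [with D=0, B=-8]  = -8
X = -2·B - Z - Y  [with B=-8, Z=-5, Y=-8]  = 29
Without intervention: D = E + 6  [with E=1]  = 7; Z = -2·E + D - 3  [with E=1, D=7]  = 2; B = -2·E + Z - 1  [with E=1, Z=2]  = -1; Y = D^2 + B  [with D=7, B=-1]  = 48; X = -2·B - Z - Y  [with B=-1, Z=2, Y=48]  = -48.
Change = 29 − (-48) = 77.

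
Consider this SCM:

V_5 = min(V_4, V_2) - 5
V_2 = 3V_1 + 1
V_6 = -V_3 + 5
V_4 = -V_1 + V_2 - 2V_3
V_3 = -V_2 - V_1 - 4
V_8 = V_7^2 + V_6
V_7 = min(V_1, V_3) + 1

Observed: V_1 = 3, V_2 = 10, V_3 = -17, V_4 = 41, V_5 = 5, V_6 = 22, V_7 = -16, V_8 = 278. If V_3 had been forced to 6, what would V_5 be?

do(V_3=6) replaces the equation V_3 = -V_2 - V_1 - 4 with the constant V_3 = 6.
V_2 = 3V_1 + 1  [with V_1=3]  = 10
V_4 = -V_1 + V_2 - 2V_3  [with V_1=3, V_2=10, V_3=6]  = -5
V_5 = min(V_4, V_2) - 5  [with V_4=-5, V_2=10]  = -10

-10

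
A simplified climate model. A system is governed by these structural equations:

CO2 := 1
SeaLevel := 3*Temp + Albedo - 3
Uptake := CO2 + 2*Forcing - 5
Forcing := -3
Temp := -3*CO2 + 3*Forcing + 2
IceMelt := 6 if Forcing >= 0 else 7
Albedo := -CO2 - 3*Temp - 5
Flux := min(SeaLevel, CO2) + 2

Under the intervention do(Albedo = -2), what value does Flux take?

-33

Under do(Albedo=-2), the mechanism Albedo := -CO2 - 3*Temp - 5 is discarded; Albedo is fixed at -2.
Temp = -3*CO2 + 3*Forcing + 2  [with CO2=1, Forcing=-3]  = -10
SeaLevel = 3*Temp + Albedo - 3  [with Temp=-10, Albedo=-2]  = -35
Flux = min(SeaLevel, CO2) + 2  [with SeaLevel=-35, CO2=1]  = -33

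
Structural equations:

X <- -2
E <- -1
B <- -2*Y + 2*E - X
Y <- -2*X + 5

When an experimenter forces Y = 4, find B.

-8

The intervention breaks the incoming arrows to Y: Y <- -2*X + 5 no longer applies, and Y = 4.
B = -2*Y + 2*E - X  [with Y=4, E=-1, X=-2]  = -8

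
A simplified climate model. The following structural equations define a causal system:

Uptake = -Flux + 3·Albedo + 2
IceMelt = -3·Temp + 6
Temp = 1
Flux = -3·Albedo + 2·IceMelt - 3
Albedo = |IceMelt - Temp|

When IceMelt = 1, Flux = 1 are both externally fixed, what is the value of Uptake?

Setting IceMelt = 1, Flux = 1 by intervention discards those variables' equations.
Albedo = |IceMelt - Temp|  [with IceMelt=1, Temp=1]  = 0
Uptake = -Flux + 3·Albedo + 2  [with Flux=1, Albedo=0]  = 1

1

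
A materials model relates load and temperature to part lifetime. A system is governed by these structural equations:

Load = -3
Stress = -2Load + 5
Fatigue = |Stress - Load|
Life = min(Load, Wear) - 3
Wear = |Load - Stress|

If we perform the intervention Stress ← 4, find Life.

-6

do(Stress=4) replaces the equation Stress = -2Load + 5 with the constant Stress = 4.
Wear = |Load - Stress|  [with Load=-3, Stress=4]  = 7
Life = min(Load, Wear) - 3  [with Load=-3, Wear=7]  = -6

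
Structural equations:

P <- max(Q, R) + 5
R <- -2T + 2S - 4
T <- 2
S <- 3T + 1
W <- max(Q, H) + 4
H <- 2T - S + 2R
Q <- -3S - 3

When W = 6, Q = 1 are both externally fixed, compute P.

11

Under do(W = 6, Q = 1), each intervened variable's structural equation is replaced by its fixed value.
S = 3T + 1  [with T=2]  = 7
R = -2T + 2S - 4  [with T=2, S=7]  = 6
P = max(Q, R) + 5  [with Q=1, R=6]  = 11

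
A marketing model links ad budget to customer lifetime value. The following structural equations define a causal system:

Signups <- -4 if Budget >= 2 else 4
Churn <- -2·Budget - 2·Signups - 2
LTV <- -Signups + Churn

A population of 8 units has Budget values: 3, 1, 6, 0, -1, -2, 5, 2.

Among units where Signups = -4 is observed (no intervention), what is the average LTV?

2

Observing Signups=-4 restricts to units where Signups's equation naturally yields -4: Budget ∈ {3, 6, 5, 2}. In that subpopulation LTV = 4, -2, 0, 6, mean 2.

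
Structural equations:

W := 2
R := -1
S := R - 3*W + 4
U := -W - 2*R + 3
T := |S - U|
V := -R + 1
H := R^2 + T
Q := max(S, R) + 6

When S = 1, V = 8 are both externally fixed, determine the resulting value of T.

2

The joint intervention fixes S = 1, V = 8, removing each variable's own equation.
U = -W - 2*R + 3  [with W=2, R=-1]  = 3
T = |S - U|  [with S=1, U=3]  = 2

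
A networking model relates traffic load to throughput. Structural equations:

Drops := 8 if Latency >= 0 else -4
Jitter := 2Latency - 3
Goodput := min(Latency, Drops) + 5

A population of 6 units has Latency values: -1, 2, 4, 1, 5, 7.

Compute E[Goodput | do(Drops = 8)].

8

Every unit gets Drops=8 under the intervention. Goodput values become 4, 7, 9, 6, 10, 12; E[Goodput|do(Drops=8)] = 8.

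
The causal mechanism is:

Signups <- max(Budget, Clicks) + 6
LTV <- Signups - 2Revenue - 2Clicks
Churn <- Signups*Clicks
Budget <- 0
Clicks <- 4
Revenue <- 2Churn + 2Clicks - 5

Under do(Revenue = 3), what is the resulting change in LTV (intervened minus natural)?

160

The intervention breaks the incoming arrows to Revenue: Revenue <- 2Churn + 2Clicks - 5 no longer applies, and Revenue = 3.
Signups = max(Budget, Clicks) + 6  [with Budget=0, Clicks=4]  = 10
LTV = Signups - 2Revenue - 2Clicks  [with Signups=10, Revenue=3, Clicks=4]  = -4
Without intervention: Signups = max(Budget, Clicks) + 6  [with Budget=0, Clicks=4]  = 10; Churn = Signups*Clicks  [with Signups=10, Clicks=4]  = 40; Revenue = 2Churn + 2Clicks - 5  [with Churn=40, Clicks=4]  = 83; LTV = Signups - 2Revenue - 2Clicks  [with Signups=10, Revenue=83, Clicks=4]  = -164.
Change = -4 − (-164) = 160.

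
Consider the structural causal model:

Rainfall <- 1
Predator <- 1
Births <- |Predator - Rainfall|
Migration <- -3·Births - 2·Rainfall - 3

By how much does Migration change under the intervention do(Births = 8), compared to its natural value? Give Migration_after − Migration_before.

The intervention breaks the incoming arrows to Births: Births <- |Predator - Rainfall| no longer applies, and Births = 8.
Migration = -3·Births - 2·Rainfall - 3  [with Births=8, Rainfall=1]  = -29
Without intervention: Births = |Predator - Rainfall|  [with Predator=1, Rainfall=1]  = 0; Migration = -3·Births - 2·Rainfall - 3  [with Births=0, Rainfall=1]  = -5.
Change = -29 − (-5) = -24.

-24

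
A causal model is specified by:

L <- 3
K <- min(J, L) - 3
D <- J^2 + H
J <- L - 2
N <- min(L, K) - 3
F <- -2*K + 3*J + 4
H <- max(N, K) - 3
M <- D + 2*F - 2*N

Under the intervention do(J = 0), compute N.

-6

Under do(J=0), the mechanism J <- L - 2 is discarded; J is fixed at 0.
K = min(J, L) - 3  [with J=0, L=3]  = -3
N = min(L, K) - 3  [with L=3, K=-3]  = -6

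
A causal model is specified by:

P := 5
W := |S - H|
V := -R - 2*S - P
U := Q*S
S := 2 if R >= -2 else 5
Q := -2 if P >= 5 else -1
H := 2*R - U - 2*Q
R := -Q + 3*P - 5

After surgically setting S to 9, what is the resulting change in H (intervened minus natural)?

The intervention breaks the incoming arrows to S: S := 2 if R >= -2 else 5 no longer applies, and S = 9.
Q = -2 if P >= 5 else -1  [with P=5]  = -2
R = -Q + 3*P - 5  [with Q=-2, P=5]  = 12
U = Q*S  [with Q=-2, S=9]  = -18
H = 2*R - U - 2*Q  [with R=12, U=-18, Q=-2]  = 46
Without intervention: Q = -2 if P >= 5 else -1  [with P=5]  = -2; R = -Q + 3*P - 5  [with Q=-2, P=5]  = 12; S = 2 if R >= -2 else 5  [with R=12]  = 2; U = Q*S  [with Q=-2, S=2]  = -4; H = 2*R - U - 2*Q  [with R=12, U=-4, Q=-2]  = 32.
Change = 46 − 32 = 14.

14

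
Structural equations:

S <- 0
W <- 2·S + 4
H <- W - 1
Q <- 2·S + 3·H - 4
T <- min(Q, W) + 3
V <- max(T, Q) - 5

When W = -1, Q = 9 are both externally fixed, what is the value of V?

4

The joint intervention fixes W = -1, Q = 9, removing each variable's own equation.
T = min(Q, W) + 3  [with Q=9, W=-1]  = 2
V = max(T, Q) - 5  [with T=2, Q=9]  = 4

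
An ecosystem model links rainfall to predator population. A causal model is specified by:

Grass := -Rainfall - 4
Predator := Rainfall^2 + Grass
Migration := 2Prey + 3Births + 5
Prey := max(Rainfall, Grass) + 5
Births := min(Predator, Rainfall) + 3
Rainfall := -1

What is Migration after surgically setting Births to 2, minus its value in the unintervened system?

The intervention breaks the incoming arrows to Births: Births := min(Predator, Rainfall) + 3 no longer applies, and Births = 2.
Grass = -Rainfall - 4  [with Rainfall=-1]  = -3
Prey = max(Rainfall, Grass) + 5  [with Rainfall=-1, Grass=-3]  = 4
Migration = 2Prey + 3Births + 5  [with Prey=4, Births=2]  = 19
Without intervention: Grass = -Rainfall - 4  [with Rainfall=-1]  = -3; Prey = max(Rainfall, Grass) + 5  [with Rainfall=-1, Grass=-3]  = 4; Predator = Rainfall^2 + Grass  [with Rainfall=-1, Grass=-3]  = -2; Births = min(Predator, Rainfall) + 3  [with Predator=-2, Rainfall=-1]  = 1; Migration = 2Prey + 3Births + 5  [with Prey=4, Births=1]  = 16.
Change = 19 − 16 = 3.

3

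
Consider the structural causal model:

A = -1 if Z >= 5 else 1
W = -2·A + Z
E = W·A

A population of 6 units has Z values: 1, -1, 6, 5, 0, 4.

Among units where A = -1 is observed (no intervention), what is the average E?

E[E|A=-1] averages over only the 2 units with A=-1 (Z = 6, 5): E = -8, -7, mean -7.5.

-7.5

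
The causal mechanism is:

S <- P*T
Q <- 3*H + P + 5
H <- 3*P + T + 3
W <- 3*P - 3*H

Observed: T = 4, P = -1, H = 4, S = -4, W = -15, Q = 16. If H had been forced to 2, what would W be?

-9

do(H=2) replaces the equation H <- 3*P + T + 3 with the constant H = 2.
W = 3*P - 3*H  [with P=-1, H=2]  = -9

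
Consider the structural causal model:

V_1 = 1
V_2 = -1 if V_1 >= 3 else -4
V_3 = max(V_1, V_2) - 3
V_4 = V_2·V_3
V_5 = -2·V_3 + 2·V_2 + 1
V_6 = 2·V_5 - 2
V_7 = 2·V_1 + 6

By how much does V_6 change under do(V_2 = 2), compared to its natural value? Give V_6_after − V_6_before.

20

Under do(V_2=2), the mechanism V_2 = -1 if V_1 >= 3 else -4 is discarded; V_2 is fixed at 2.
V_3 = max(V_1, V_2) - 3  [with V_1=1, V_2=2]  = -1
V_5 = -2·V_3 + 2·V_2 + 1  [with V_3=-1, V_2=2]  = 7
V_6 = 2·V_5 - 2  [with V_5=7]  = 12
Without intervention: V_2 = -1 if V_1 >= 3 else -4  [with V_1=1]  = -4; V_3 = max(V_1, V_2) - 3  [with V_1=1, V_2=-4]  = -2; V_5 = -2·V_3 + 2·V_2 + 1  [with V_3=-2, V_2=-4]  = -3; V_6 = 2·V_5 - 2  [with V_5=-3]  = -8.
Change = 12 − (-8) = 20.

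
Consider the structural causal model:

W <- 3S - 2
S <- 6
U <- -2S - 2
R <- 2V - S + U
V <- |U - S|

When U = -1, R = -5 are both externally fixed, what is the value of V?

7

The joint intervention fixes U = -1, R = -5, removing each variable's own equation.
V = |U - S|  [with U=-1, S=6]  = 7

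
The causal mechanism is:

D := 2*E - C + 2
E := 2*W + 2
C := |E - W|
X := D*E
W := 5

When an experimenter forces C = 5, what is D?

21

The intervention breaks the incoming arrows to C: C := |E - W| no longer applies, and C = 5.
E = 2*W + 2  [with W=5]  = 12
D = 2*E - C + 2  [with E=12, C=5]  = 21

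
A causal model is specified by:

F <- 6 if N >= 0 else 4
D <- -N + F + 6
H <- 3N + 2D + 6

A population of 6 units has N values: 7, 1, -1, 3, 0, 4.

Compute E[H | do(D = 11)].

do(D=11) breaks D's dependence on N. With D=11 fixed, H across the units is 49, 31, 25, 37, 28, 40, mean 35.

35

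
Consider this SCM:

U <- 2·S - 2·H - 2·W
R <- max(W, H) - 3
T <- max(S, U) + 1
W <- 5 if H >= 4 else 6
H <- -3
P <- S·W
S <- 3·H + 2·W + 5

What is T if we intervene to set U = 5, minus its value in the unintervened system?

-2

Under do(U=5), the mechanism U <- 2·S - 2·H - 2·W is discarded; U is fixed at 5.
W = 5 if H >= 4 else 6  [with H=-3]  = 6
S = 3·H + 2·W + 5  [with H=-3, W=6]  = 8
T = max(S, U) + 1  [with S=8, U=5]  = 9
Without intervention: W = 5 if H >= 4 else 6  [with H=-3]  = 6; S = 3·H + 2·W + 5  [with H=-3, W=6]  = 8; U = 2·S - 2·H - 2·W  [with S=8, H=-3, W=6]  = 10; T = max(S, U) + 1  [with S=8, U=10]  = 11.
Change = 9 − 11 = -2.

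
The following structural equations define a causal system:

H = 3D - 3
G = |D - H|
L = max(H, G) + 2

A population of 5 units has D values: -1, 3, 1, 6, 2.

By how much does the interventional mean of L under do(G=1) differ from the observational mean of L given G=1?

3.2

The intervention sets G=1 in all 5 units regardless of D. Recomputing L per unit gives 3, 8, 3, 17, 5; average 7.2.
Conditioning on G=1 selects the 2 unit(s) with D ∈ {1, 2}. Their L values: 3, 5. Mean = 4.
Difference = 7.2 − 4 = 3.2.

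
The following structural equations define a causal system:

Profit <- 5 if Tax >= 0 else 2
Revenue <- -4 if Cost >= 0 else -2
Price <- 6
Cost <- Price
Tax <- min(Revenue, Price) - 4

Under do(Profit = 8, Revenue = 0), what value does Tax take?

Under do(Profit = 8, Revenue = 0), each intervened variable's structural equation is replaced by its fixed value.
Tax = min(Revenue, Price) - 4  [with Revenue=0, Price=6]  = -4

-4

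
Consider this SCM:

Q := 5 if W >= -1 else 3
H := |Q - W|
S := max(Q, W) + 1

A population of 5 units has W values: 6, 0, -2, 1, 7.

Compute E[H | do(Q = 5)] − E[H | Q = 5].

0.8

do(Q=5) breaks Q's dependence on W. With Q=5 fixed, H across the units is 1, 5, 7, 4, 2, mean 3.8.
Conditioning on Q=5 selects the 4 unit(s) with W ∈ {6, 0, 1, 7}. Their H values: 1, 5, 4, 2. Mean = 3.
Difference = 3.8 − 3 = 0.8.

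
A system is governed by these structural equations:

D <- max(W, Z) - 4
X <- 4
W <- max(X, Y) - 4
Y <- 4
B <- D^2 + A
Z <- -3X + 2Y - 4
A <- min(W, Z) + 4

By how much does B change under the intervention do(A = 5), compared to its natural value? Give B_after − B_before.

Intervening sets A = 5 and removes its equation (A <- min(W, Z) + 4).
Z = -3X + 2Y - 4  [with X=4, Y=4]  = -8
W = max(X, Y) - 4  [with X=4, Y=4]  = 0
D = max(W, Z) - 4  [with W=0, Z=-8]  = -4
B = D^2 + A  [with D=-4, A=5]  = 21
Without intervention: Z = -3X + 2Y - 4  [with X=4, Y=4]  = -8; W = max(X, Y) - 4  [with X=4, Y=4]  = 0; D = max(W, Z) - 4  [with W=0, Z=-8]  = -4; A = min(W, Z) + 4  [with W=0, Z=-8]  = -4; B = D^2 + A  [with D=-4, A=-4]  = 12.
Change = 21 − 12 = 9.

9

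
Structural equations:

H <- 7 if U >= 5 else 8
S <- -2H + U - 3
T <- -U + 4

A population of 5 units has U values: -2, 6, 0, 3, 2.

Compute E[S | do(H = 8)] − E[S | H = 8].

do(H=8) breaks H's dependence on U. With H=8 fixed, S across the units is -21, -13, -19, -16, -17, mean -17.2.
E[S|H=8] averages over only the 4 units with H=8 (U = -2, 0, 3, 2): S = -21, -19, -16, -17, mean -18.25.
Difference = -17.2 − (-18.25) = 1.05.

1.05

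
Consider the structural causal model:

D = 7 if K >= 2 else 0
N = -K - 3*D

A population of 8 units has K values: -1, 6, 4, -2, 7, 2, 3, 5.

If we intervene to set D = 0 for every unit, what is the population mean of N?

-3

Every unit gets D=0 under the intervention. N values become 1, -6, -4, 2, -7, -2, -3, -5; E[N|do(D=0)] = -3.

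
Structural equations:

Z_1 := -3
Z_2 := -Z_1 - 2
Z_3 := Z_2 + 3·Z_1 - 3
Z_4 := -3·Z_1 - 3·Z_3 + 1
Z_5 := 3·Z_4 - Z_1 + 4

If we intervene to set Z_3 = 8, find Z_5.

-35

do(Z_3=8) replaces the equation Z_3 := Z_2 + 3·Z_1 - 3 with the constant Z_3 = 8.
Z_4 = -3·Z_1 - 3·Z_3 + 1  [with Z_1=-3, Z_3=8]  = -14
Z_5 = 3·Z_4 - Z_1 + 4  [with Z_4=-14, Z_1=-3]  = -35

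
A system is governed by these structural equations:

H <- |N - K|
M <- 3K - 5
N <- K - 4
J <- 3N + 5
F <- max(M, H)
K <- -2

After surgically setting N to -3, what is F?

1

The intervention breaks the incoming arrows to N: N <- K - 4 no longer applies, and N = -3.
M = 3K - 5  [with K=-2]  = -11
H = |N - K|  [with N=-3, K=-2]  = 1
F = max(M, H)  [with M=-11, H=1]  = 1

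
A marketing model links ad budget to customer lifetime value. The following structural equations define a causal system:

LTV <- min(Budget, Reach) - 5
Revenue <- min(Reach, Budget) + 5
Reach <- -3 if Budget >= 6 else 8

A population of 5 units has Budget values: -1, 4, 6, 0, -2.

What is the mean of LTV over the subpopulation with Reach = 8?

-4.75

Conditioning on Reach=8 selects the 4 unit(s) with Budget ∈ {-1, 4, 0, -2}. Their LTV values: -6, -1, -5, -7. Mean = -4.75.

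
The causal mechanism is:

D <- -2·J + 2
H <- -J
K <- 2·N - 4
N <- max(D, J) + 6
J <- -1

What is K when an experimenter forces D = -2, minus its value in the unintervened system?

Under do(D=-2), the mechanism D <- -2·J + 2 is discarded; D is fixed at -2.
N = max(D, J) + 6  [with D=-2, J=-1]  = 5
K = 2·N - 4  [with N=5]  = 6
Without intervention: D = -2·J + 2  [with J=-1]  = 4; N = max(D, J) + 6  [with D=4, J=-1]  = 10; K = 2·N - 4  [with N=10]  = 16.
Change = 6 − 16 = -10.

-10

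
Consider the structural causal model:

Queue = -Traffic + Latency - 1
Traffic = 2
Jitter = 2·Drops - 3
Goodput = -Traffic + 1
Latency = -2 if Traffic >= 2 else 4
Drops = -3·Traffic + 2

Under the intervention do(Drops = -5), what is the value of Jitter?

Intervening sets Drops = -5 and removes its equation (Drops = -3·Traffic + 2).
Jitter = 2·Drops - 3  [with Drops=-5]  = -13

-13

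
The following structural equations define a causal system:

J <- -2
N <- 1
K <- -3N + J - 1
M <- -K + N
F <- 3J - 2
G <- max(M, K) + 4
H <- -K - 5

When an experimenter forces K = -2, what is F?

-8

do(K=-2) replaces the equation K <- -3N + J - 1 with the constant K = -2.
F is not downstream of the intervention, so its value is determined by the original equations.
F = 3J - 2  [with J=-2]  = -8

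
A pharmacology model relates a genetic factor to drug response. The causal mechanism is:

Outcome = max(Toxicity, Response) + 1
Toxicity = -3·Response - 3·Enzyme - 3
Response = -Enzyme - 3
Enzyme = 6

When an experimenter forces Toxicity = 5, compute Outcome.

6

The intervention breaks the incoming arrows to Toxicity: Toxicity = -3·Response - 3·Enzyme - 3 no longer applies, and Toxicity = 5.
Response = -Enzyme - 3  [with Enzyme=6]  = -9
Outcome = max(Toxicity, Response) + 1  [with Toxicity=5, Response=-9]  = 6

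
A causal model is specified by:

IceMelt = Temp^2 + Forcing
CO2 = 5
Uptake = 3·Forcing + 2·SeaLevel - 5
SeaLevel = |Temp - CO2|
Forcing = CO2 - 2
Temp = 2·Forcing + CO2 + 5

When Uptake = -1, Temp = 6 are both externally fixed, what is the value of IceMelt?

Under do(Uptake = -1, Temp = 6), each intervened variable's structural equation is replaced by its fixed value.
Forcing = CO2 - 2  [with CO2=5]  = 3
IceMelt = Temp^2 + Forcing  [with Temp=6, Forcing=3]  = 39

39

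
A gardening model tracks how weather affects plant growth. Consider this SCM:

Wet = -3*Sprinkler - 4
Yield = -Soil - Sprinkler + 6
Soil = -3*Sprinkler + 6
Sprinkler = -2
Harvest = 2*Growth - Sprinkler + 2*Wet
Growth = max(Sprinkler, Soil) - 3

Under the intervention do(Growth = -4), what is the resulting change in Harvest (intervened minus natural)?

-26

Under do(Growth=-4), the mechanism Growth = max(Sprinkler, Soil) - 3 is discarded; Growth is fixed at -4.
Wet = -3*Sprinkler - 4  [with Sprinkler=-2]  = 2
Harvest = 2*Growth - Sprinkler + 2*Wet  [with Growth=-4, Sprinkler=-2, Wet=2]  = -2
Without intervention: Soil = -3*Sprinkler + 6  [with Sprinkler=-2]  = 12; Wet = -3*Sprinkler - 4  [with Sprinkler=-2]  = 2; Growth = max(Sprinkler, Soil) - 3  [with Sprinkler=-2, Soil=12]  = 9; Harvest = 2*Growth - Sprinkler + 2*Wet  [with Growth=9, Sprinkler=-2, Wet=2]  = 24.
Change = -2 − 24 = -26.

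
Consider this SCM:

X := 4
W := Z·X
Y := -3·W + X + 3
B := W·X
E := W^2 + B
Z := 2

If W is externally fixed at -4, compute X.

Under do(W=-4), the mechanism W := Z·X is discarded; W is fixed at -4.
X is not downstream of the intervention, so its value is determined by the original equations.

4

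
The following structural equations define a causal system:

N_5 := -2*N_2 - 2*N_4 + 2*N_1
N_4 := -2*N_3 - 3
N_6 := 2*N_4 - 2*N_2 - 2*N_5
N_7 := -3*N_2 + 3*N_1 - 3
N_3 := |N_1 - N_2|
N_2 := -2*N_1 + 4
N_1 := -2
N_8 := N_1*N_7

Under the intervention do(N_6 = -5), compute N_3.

10

do(N_6=-5) replaces the equation N_6 := 2*N_4 - 2*N_2 - 2*N_5 with the constant N_6 = -5.
N_3 is not downstream of the intervention, so its value is determined by the original equations.
N_2 = -2*N_1 + 4  [with N_1=-2]  = 8
N_3 = |N_1 - N_2|  [with N_1=-2, N_2=8]  = 10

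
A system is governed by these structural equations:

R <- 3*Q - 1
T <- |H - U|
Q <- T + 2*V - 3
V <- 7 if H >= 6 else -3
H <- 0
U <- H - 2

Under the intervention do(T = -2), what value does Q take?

do(T=-2) replaces the equation T <- |H - U| with the constant T = -2.
V = 7 if H >= 6 else -3  [with H=0]  = -3
Q = T + 2*V - 3  [with T=-2, V=-3]  = -11

-11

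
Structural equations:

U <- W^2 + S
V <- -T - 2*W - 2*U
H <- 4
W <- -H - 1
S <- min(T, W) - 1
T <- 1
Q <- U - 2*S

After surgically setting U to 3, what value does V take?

3

The intervention breaks the incoming arrows to U: U <- W^2 + S no longer applies, and U = 3.
W = -H - 1  [with H=4]  = -5
V = -T - 2*W - 2*U  [with T=1, W=-5, U=3]  = 3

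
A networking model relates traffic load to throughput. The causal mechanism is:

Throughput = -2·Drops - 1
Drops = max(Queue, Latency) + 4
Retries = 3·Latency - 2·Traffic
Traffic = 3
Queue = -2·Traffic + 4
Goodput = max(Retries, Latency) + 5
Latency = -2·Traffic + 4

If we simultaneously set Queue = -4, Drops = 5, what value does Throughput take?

Setting Queue = -4, Drops = 5 by intervention discards those variables' equations.
Throughput = -2·Drops - 1  [with Drops=5]  = -11

-11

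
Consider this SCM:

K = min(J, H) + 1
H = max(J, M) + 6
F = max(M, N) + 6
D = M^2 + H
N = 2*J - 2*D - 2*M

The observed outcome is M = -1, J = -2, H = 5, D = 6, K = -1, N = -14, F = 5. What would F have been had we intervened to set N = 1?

7

Intervening sets N = 1 and removes its equation (N = 2*J - 2*D - 2*M).
F = max(M, N) + 6  [with M=-1, N=1]  = 7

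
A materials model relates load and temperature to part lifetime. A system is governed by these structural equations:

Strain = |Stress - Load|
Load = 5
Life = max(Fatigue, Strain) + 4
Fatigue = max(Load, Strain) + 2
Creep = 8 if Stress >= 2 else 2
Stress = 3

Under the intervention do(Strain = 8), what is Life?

The intervention breaks the incoming arrows to Strain: Strain = |Stress - Load| no longer applies, and Strain = 8.
Fatigue = max(Load, Strain) + 2  [with Load=5, Strain=8]  = 10
Life = max(Fatigue, Strain) + 4  [with Fatigue=10, Strain=8]  = 14

14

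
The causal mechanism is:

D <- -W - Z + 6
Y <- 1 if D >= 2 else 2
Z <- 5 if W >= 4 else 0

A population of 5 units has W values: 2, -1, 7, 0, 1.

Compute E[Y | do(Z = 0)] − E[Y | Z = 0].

0.2

Every unit gets Z=0 under the intervention. Y values become 1, 1, 2, 1, 1; E[Y|do(Z=0)] = 1.2.
Observing Z=0 restricts to units where Z's equation naturally yields 0: W ∈ {2, -1, 0, 1}. In that subpopulation Y = 1, 1, 1, 1, mean 1.
Difference = 1.2 − 1 = 0.2.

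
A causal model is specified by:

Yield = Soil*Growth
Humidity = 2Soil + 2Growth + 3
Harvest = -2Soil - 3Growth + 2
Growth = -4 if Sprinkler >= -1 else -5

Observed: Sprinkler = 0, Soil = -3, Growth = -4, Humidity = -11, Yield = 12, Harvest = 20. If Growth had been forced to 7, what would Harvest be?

The intervention breaks the incoming arrows to Growth: Growth = -4 if Sprinkler >= -1 else -5 no longer applies, and Growth = 7.
Harvest = -2Soil - 3Growth + 2  [with Soil=-3, Growth=7]  = -13

-13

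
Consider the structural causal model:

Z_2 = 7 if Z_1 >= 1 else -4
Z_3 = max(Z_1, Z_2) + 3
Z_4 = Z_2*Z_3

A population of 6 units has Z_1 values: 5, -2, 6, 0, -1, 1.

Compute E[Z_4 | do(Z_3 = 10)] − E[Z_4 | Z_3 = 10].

-55

Under do(Z_3=10), Z_3's equation is replaced by Z_3=10 for every unit. Per-unit Z_4: 70, -40, 70, -40, -40, 70. Mean = 15.
E[Z_4|Z_3=10] averages over only the 3 units with Z_3=10 (Z_1 = 5, 6, 1): Z_4 = 70, 70, 70, mean 70.
Difference = 15 − 70 = -55.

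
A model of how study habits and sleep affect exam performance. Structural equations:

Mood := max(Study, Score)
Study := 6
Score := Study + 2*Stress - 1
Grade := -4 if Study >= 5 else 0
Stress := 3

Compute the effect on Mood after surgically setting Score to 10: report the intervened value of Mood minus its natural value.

The intervention breaks the incoming arrows to Score: Score := Study + 2*Stress - 1 no longer applies, and Score = 10.
Mood = max(Study, Score)  [with Study=6, Score=10]  = 10
Without intervention: Score = Study + 2*Stress - 1  [with Study=6, Stress=3]  = 11; Mood = max(Study, Score)  [with Study=6, Score=11]  = 11.
Change = 10 − 11 = -1.

-1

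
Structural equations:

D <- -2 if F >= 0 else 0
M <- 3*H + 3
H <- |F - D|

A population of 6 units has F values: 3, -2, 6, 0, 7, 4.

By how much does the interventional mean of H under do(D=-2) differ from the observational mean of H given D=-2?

-1

The intervention sets D=-2 in all 6 units regardless of F. Recomputing H per unit gives 5, 0, 8, 2, 9, 6; average 5.
E[H|D=-2] averages over only the 5 units with D=-2 (F = 3, 6, 0, 7, 4): H = 5, 8, 2, 9, 6, mean 6.
Difference = 5 − 6 = -1.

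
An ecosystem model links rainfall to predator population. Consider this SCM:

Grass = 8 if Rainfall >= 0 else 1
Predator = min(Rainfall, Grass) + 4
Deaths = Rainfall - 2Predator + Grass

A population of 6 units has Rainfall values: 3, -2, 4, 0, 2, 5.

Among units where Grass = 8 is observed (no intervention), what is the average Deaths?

Conditioning on Grass=8 selects the 5 unit(s) with Rainfall ∈ {3, 4, 0, 2, 5}. Their Deaths values: -3, -4, 0, -2, -5. Mean = -2.8.

-2.8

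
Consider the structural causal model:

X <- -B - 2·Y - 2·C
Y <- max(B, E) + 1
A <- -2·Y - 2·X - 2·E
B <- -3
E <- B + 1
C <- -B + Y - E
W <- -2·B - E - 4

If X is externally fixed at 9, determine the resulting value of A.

-12

Intervening sets X = 9 and removes its equation (X <- -B - 2·Y - 2·C).
E = B + 1  [with B=-3]  = -2
Y = max(B, E) + 1  [with B=-3, E=-2]  = -1
A = -2·Y - 2·X - 2·E  [with Y=-1, X=9, E=-2]  = -12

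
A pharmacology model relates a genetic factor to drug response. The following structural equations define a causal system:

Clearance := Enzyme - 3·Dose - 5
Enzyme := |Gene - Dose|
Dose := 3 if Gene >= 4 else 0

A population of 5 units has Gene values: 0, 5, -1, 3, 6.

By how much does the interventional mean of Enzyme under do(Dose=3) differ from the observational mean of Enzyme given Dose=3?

-0.1

Every unit gets Dose=3 under the intervention. Enzyme values become 3, 2, 4, 0, 3; E[Enzyme|do(Dose=3)] = 2.4.
Observing Dose=3 restricts to units where Dose's equation naturally yields 3: Gene ∈ {5, 6}. In that subpopulation Enzyme = 2, 3, mean 2.5.
Difference = 2.4 − 2.5 = -0.1.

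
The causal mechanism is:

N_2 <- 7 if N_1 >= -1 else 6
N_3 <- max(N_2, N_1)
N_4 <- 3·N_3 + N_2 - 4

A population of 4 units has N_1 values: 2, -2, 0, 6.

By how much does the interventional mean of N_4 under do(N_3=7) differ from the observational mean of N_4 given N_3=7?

Every unit gets N_3=7 under the intervention. N_4 values become 24, 23, 24, 24; E[N_4|do(N_3=7)] = 23.75.
E[N_4|N_3=7] averages over only the 3 units with N_3=7 (N_1 = 2, 0, 6): N_4 = 24, 24, 24, mean 24.
Difference = 23.75 − 24 = -0.25.

-0.25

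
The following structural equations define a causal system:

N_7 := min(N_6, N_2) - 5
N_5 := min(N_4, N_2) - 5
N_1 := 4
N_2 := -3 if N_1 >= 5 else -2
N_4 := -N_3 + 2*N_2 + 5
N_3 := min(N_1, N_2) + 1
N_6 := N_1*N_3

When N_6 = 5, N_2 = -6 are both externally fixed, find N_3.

-5

The joint intervention fixes N_6 = 5, N_2 = -6, removing each variable's own equation.
N_3 = min(N_1, N_2) + 1  [with N_1=4, N_2=-6]  = -5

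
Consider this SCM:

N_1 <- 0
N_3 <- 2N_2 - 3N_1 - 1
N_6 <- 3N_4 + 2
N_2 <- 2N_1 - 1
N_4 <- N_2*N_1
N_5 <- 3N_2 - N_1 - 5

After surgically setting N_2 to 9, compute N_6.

Under do(N_2=9), the mechanism N_2 <- 2N_1 - 1 is discarded; N_2 is fixed at 9.
N_4 = N_2*N_1  [with N_2=9, N_1=0]  = 0
N_6 = 3N_4 + 2  [with N_4=0]  = 2

2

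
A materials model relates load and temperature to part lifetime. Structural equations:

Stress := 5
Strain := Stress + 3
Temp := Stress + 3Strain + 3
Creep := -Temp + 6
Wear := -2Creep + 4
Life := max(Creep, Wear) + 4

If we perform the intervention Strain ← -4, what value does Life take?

14

Under do(Strain=-4), the mechanism Strain := Stress + 3 is discarded; Strain is fixed at -4.
Temp = Stress + 3Strain + 3  [with Stress=5, Strain=-4]  = -4
Creep = -Temp + 6  [with Temp=-4]  = 10
Wear = -2Creep + 4  [with Creep=10]  = -16
Life = max(Creep, Wear) + 4  [with Creep=10, Wear=-16]  = 14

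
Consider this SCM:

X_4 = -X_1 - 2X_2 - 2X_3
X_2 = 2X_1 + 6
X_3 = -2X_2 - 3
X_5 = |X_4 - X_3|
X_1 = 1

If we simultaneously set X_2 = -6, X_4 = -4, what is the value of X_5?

13

Setting X_2 = -6, X_4 = -4 by intervention discards those variables' equations.
X_3 = -2X_2 - 3  [with X_2=-6]  = 9
X_5 = |X_4 - X_3|  [with X_4=-4, X_3=9]  = 13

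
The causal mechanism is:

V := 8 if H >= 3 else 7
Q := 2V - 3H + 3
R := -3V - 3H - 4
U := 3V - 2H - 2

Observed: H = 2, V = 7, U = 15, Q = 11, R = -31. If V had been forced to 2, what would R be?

do(V=2) replaces the equation V := 8 if H >= 3 else 7 with the constant V = 2.
R = -3V - 3H - 4  [with V=2, H=2]  = -16

-16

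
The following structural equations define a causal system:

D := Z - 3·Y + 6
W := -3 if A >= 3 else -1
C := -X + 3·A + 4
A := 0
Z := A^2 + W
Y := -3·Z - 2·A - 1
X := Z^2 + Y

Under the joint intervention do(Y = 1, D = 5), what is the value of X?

2

The joint intervention fixes Y = 1, D = 5, removing each variable's own equation.
W = -3 if A >= 3 else -1  [with A=0]  = -1
Z = A^2 + W  [with A=0, W=-1]  = -1
X = Z^2 + Y  [with Z=-1, Y=1]  = 2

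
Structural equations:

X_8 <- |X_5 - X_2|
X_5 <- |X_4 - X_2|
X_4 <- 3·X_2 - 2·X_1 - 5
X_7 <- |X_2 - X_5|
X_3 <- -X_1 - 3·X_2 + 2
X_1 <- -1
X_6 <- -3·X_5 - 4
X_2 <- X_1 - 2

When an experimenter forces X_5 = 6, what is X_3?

do(X_5=6) replaces the equation X_5 <- |X_4 - X_2| with the constant X_5 = 6.
X_3 is not downstream of the intervention, so its value is determined by the original equations.
X_2 = X_1 - 2  [with X_1=-1]  = -3
X_3 = -X_1 - 3·X_2 + 2  [with X_1=-1, X_2=-3]  = 12

12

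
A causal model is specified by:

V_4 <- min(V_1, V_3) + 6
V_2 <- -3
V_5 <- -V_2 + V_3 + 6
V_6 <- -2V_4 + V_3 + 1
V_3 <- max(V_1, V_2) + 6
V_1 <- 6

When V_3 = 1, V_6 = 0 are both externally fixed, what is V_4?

Setting V_3 = 1, V_6 = 0 by intervention discards those variables' equations.
V_4 = min(V_1, V_3) + 6  [with V_1=6, V_3=1]  = 7

7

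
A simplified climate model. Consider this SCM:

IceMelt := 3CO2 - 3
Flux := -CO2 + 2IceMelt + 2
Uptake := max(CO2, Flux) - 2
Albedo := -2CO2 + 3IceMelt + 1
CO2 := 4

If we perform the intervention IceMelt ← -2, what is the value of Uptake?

do(IceMelt=-2) replaces the equation IceMelt := 3CO2 - 3 with the constant IceMelt = -2.
Flux = -CO2 + 2IceMelt + 2  [with CO2=4, IceMelt=-2]  = -6
Uptake = max(CO2, Flux) - 2  [with CO2=4, Flux=-6]  = 2

2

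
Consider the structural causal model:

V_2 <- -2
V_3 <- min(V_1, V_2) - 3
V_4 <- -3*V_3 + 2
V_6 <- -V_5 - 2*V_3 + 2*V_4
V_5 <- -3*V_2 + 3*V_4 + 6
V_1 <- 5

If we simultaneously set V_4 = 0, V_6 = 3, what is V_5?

12

Setting V_4 = 0, V_6 = 3 by intervention discards those variables' equations.
V_5 = -3*V_2 + 3*V_4 + 6  [with V_2=-2, V_4=0]  = 12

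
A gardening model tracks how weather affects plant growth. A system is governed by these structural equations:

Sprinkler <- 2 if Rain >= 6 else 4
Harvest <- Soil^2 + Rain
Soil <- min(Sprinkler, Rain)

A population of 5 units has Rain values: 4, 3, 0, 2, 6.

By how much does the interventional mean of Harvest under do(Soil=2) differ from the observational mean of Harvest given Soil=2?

-1

Under do(Soil=2), Soil's equation is replaced by Soil=2 for every unit. Per-unit Harvest: 8, 7, 4, 6, 10. Mean = 7.
Conditioning on Soil=2 selects the 2 unit(s) with Rain ∈ {2, 6}. Their Harvest values: 6, 10. Mean = 8.
Difference = 7 − 8 = -1.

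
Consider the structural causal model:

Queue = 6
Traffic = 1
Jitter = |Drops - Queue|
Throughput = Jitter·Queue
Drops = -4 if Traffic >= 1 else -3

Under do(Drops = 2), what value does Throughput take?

24

do(Drops=2) replaces the equation Drops = -4 if Traffic >= 1 else -3 with the constant Drops = 2.
Jitter = |Drops - Queue|  [with Drops=2, Queue=6]  = 4
Throughput = Jitter·Queue  [with Jitter=4, Queue=6]  = 24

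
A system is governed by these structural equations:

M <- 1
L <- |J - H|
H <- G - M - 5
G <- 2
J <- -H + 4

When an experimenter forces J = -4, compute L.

0

Intervening sets J = -4 and removes its equation (J <- -H + 4).
H = G - M - 5  [with G=2, M=1]  = -4
L = |J - H|  [with J=-4, H=-4]  = 0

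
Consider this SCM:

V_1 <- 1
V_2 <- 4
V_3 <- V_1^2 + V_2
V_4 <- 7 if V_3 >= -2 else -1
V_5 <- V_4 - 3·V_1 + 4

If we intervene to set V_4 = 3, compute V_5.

4

Intervening sets V_4 = 3 and removes its equation (V_4 <- 7 if V_3 >= -2 else -1).
V_5 = V_4 - 3·V_1 + 4  [with V_4=3, V_1=1]  = 4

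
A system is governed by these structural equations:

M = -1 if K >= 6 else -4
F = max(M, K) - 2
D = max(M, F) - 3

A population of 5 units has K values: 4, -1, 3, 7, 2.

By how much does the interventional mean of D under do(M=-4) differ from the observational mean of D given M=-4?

Under do(M=-4), M's equation is replaced by M=-4 for every unit. Per-unit D: -1, -6, -2, 2, -3. Mean = -2.
Observing M=-4 restricts to units where M's equation naturally yields -4: K ∈ {4, -1, 3, 2}. In that subpopulation D = -1, -6, -2, -3, mean -3.
Difference = -2 − (-3) = 1.

1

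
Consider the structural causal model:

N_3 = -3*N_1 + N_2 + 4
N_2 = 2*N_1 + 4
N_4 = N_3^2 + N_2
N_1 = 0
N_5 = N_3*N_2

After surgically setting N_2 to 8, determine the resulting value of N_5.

do(N_2=8) replaces the equation N_2 = 2*N_1 + 4 with the constant N_2 = 8.
N_3 = -3*N_1 + N_2 + 4  [with N_1=0, N_2=8]  = 12
N_5 = N_3*N_2  [with N_3=12, N_2=8]  = 96

96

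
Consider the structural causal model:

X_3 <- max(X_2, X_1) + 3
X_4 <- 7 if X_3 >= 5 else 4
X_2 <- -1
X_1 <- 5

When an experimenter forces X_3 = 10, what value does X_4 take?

The intervention breaks the incoming arrows to X_3: X_3 <- max(X_2, X_1) + 3 no longer applies, and X_3 = 10.
X_4 = 7 if X_3 >= 5 else 4  [with X_3=10]  = 7

7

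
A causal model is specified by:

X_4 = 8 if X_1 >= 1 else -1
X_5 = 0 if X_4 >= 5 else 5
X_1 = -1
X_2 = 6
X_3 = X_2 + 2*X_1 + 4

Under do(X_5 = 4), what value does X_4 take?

The intervention breaks the incoming arrows to X_5: X_5 = 0 if X_4 >= 5 else 5 no longer applies, and X_5 = 4.
Since X_4 is not a descendant of the intervened variable, it is unaffected.
X_4 = 8 if X_1 >= 1 else -1  [with X_1=-1]  = -1

-1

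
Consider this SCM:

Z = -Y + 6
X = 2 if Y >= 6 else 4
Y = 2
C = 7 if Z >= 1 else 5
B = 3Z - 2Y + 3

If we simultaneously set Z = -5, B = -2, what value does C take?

Setting Z = -5, B = -2 by intervention discards those variables' equations.
C = 7 if Z >= 1 else 5  [with Z=-5]  = 5

5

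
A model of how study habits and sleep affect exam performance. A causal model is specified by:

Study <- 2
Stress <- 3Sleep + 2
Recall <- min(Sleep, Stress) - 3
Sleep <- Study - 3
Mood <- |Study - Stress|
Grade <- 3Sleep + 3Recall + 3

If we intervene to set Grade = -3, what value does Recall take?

-4

do(Grade=-3) replaces the equation Grade <- 3Sleep + 3Recall + 3 with the constant Grade = -3.
Since Recall is not a descendant of the intervened variable, it is unaffected.
Sleep = Study - 3  [with Study=2]  = -1
Stress = 3Sleep + 2  [with Sleep=-1]  = -1
Recall = min(Sleep, Stress) - 3  [with Sleep=-1, Stress=-1]  = -4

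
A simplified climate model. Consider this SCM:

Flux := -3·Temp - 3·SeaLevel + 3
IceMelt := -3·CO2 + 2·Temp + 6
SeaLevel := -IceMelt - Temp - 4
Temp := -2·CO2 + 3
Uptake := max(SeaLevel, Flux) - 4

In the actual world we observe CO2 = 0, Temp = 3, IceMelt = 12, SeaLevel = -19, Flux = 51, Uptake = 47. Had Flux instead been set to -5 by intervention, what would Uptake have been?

The intervention breaks the incoming arrows to Flux: Flux := -3·Temp - 3·SeaLevel + 3 no longer applies, and Flux = -5.
Temp = -2·CO2 + 3  [with CO2=0]  = 3
IceMelt = -3·CO2 + 2·Temp + 6  [with CO2=0, Temp=3]  = 12
SeaLevel = -IceMelt - Temp - 4  [with IceMelt=12, Temp=3]  = -19
Uptake = max(SeaLevel, Flux) - 4  [with SeaLevel=-19, Flux=-5]  = -9

-9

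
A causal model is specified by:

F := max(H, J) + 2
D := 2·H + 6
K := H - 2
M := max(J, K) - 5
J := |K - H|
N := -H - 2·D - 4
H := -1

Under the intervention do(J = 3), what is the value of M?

-2

The intervention breaks the incoming arrows to J: J := |K - H| no longer applies, and J = 3.
K = H - 2  [with H=-1]  = -3
M = max(J, K) - 5  [with J=3, K=-3]  = -2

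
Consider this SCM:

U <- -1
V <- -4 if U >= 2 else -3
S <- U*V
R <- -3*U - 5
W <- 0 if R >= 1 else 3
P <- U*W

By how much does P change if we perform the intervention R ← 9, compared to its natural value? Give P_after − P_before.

Under do(R=9), the mechanism R <- -3*U - 5 is discarded; R is fixed at 9.
W = 0 if R >= 1 else 3  [with R=9]  = 0
P = U*W  [with U=-1, W=0]  = 0
Without intervention: R = -3*U - 5  [with U=-1]  = -2; W = 0 if R >= 1 else 3  [with R=-2]  = 3; P = U*W  [with U=-1, W=3]  = -3.
Change = 0 − (-3) = 3.

3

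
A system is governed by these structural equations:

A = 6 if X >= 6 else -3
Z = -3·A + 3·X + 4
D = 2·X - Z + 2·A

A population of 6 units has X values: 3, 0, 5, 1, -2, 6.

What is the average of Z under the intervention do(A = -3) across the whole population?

Under do(A=-3), A's equation is replaced by A=-3 for every unit. Per-unit Z: 22, 13, 28, 16, 7, 31. Mean = 19.5.

19.5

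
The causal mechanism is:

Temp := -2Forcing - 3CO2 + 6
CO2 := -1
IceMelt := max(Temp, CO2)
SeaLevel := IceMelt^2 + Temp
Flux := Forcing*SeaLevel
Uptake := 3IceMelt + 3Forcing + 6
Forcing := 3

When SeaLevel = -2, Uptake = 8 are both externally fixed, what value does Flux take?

-6

Under do(SeaLevel = -2, Uptake = 8), each intervened variable's structural equation is replaced by its fixed value.
Flux = Forcing*SeaLevel  [with Forcing=3, SeaLevel=-2]  = -6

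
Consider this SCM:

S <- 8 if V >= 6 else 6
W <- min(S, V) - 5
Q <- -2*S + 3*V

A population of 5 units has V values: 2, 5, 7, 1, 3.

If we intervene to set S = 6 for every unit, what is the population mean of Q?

-1.2

The intervention sets S=6 in all 5 units regardless of V. Recomputing Q per unit gives -6, 3, 9, -9, -3; average -1.2.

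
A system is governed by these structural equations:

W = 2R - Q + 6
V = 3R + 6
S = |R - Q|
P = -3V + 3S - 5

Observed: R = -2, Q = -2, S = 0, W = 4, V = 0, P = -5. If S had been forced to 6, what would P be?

13

The intervention breaks the incoming arrows to S: S = |R - Q| no longer applies, and S = 6.
V = 3R + 6  [with R=-2]  = 0
P = -3V + 3S - 5  [with V=0, S=6]  = 13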